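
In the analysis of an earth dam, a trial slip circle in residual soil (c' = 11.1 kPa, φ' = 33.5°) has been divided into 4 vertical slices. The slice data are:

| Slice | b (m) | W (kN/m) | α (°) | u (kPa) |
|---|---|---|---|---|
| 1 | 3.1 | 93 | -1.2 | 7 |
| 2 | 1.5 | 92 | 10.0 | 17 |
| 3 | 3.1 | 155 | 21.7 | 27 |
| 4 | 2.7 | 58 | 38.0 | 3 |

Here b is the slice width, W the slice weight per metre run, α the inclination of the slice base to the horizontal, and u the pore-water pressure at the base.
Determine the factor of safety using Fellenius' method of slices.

FS = 2.57

Ordinary method of slices: FS = Σ[c'·Δl_i + (W_i cosα_i − u_i·Δl_i)·tanφ'] / Σ W_i sinα_i, with Δl_i = b_i / cosα_i.
Slice 1: Δl = 3.1/cos(-1.2°) = 3.101 m; N'_1 = 93·cos(-1.2°) − 7·3.101 = 71.3; c'Δl = 34.42; W sinα = -1.9
Slice 2: Δl = 1.5/cos10.0° = 1.523 m; N'_2 = 92·cos10.0° − 17·1.523 = 64.7; c'Δl = 16.91; W sinα = 16.0
Slice 3: Δl = 3.1/cos21.7° = 3.336 m; N'_3 = 155·cos21.7° − 27·3.336 = 53.9; c'Δl = 37.03; W sinα = 57.3
Slice 4: Δl = 2.7/cos38.0° = 3.426 m; N'_4 = 58·cos38.0° − 3·3.426 = 35.4; c'Δl = 38.03; W sinα = 35.7
Σc'Δl = 126.4 kN/m; ΣN' = 225.3 kN/m; ΣW sinα = 107.0 kN/m
Resisting = 126.4 + 225.3·tan33.5° = 126.4 + 149.1 = 275.5 kN/m
FS = 275.5 / 107.0 = 2.574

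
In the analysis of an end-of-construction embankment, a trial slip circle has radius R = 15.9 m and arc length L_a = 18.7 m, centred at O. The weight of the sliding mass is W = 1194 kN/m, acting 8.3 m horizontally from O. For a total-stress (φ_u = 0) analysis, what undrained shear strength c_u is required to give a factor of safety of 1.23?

c_u = 41.0 kPa

FS = c_u·L_a·R / (W·d), so c_u = FS·W·d / (L_a·R).
c_u = 1.23·1194·8.3 / (18.70·15.9) = 12189.5 / 297.33 = 41.00 kPa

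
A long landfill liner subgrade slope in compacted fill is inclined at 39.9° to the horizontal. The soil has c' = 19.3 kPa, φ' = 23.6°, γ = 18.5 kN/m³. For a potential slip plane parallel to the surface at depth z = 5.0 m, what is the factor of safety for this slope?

For an infinite slope with a slip plane parallel to the surface (no pore pressure): FS = [c' + γz cos²β tanφ'] / [γz sinβ cosβ].
γz = 18.5·5.0 = 92.50 kN/m²
Numerator = 19.3 + 92.50·cos²39.9°·tan23.6° = 19.3 + 92.50·0.5885·0.4369 = 43.084 kPa
Denominator = 92.50·sin39.9°·cos39.9° = 92.50·0.6414·0.7672 = 45.519 kPa
FS = 43.084 / 45.519 = 0.947

FS = 0.95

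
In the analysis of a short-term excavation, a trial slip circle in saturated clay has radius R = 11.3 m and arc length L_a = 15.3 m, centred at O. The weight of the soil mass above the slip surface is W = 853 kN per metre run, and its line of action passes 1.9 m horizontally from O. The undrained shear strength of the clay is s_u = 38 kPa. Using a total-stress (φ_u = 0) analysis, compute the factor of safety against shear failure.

Taking moments about the centre O, the resisting moment is provided by the undrained shear strength acting along the arc:
M_R = s_u·L_a·R = 38·15.30·11.3 = 6569.8 kN·m/m
M_D = W·d = 853·1.9 = 1620.7 kN·m/m
FS = M_R / M_D = 6569.8 / 1620.7 = 4.054

FS = 4.05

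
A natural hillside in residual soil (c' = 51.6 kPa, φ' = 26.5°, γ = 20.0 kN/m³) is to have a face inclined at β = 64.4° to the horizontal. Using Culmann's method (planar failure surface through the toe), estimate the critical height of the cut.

H_c = 39.49 m

Culmann's analysis gives the critical failure plane at α_cr = (β + φ')/2 = (64.4 + 26.5)/2 = 45.5°, and the critical height
H_c = (4c'/γ) · sinβ cosφ' / [1 − cos(β − φ')]
    = (4·51.6/20.0) · sin64.4°·cos26.5° / [1 − cos(37.9°)]
    = 10.320 · 0.9018·0.8949 / [1 − 0.7891]
    = 10.320 · 0.8071 / 0.2109
    = 39.49 m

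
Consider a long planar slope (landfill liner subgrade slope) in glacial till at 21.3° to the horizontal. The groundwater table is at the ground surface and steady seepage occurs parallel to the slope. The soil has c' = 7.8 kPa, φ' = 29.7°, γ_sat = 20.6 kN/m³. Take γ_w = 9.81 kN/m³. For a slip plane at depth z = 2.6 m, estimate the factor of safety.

With seepage parallel to the slope and the water table at the surface, the effective normal stress on the slip plane uses the buoyant unit weight γ' = γ_sat − γ_w while the driving shear stress uses γ_sat:
FS = [c' + γ' z cos²β tanφ'] / [γ_sat z sinβ cosβ]
γ' = 20.6 − 9.81 = 10.79 kN/m³
Numerator = 7.8 + 10.79·2.6·cos²21.3°·tan29.7° = 7.8 + 10.79·2.6·0.8680·0.5704 = 21.690 kPa
Denominator = 20.6·2.6·sin21.3°·cos21.3° = 20.6·2.6·0.3633·0.9317 = 18.127 kPa
FS = 21.690 / 18.127 = 1.197

FS = 1.20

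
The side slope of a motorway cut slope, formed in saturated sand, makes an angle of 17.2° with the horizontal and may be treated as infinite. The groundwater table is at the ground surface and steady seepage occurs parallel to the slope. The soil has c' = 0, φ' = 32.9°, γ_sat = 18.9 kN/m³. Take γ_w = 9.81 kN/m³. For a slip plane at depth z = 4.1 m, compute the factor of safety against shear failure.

FS = 1.01

With seepage parallel to the slope and the water table at the surface, the effective normal stress on the slip plane uses the buoyant unit weight γ' = γ_sat − γ_w while the driving shear stress uses γ_sat:
FS = [c' + γ' z cos²β tanφ'] / [γ_sat z sinβ cosβ]
(For c' = 0 this reduces to FS = (γ'/γ_sat)·tanφ'/tanβ.)
γ' = 18.9 − 9.81 = 9.09 kN/m³
Numerator = 0.0 + 9.09·4.1·cos²17.2°·tan32.9° = 0.0 + 9.09·4.1·0.9126·0.6469 = 22.002 kPa
Denominator = 18.9·4.1·sin17.2°·cos17.2° = 18.9·4.1·0.2957·0.9553 = 21.890 kPa
FS = 22.002 / 21.890 = 1.005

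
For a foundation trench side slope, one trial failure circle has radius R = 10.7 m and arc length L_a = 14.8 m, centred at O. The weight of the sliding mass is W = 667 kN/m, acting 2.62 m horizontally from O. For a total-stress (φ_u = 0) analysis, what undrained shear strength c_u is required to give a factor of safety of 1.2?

FS = c_u·L_a·R / (W·d), so c_u = FS·W·d / (L_a·R).
c_u = 1.2·667·2.62 / (14.80·10.7) = 2097.0 / 158.36 = 13.24 kPa

c_u = 13.2 kPa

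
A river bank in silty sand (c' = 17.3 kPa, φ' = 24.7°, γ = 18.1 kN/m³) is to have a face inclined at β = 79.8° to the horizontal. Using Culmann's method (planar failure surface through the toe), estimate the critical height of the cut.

H_c = 7.99 m

Culmann's analysis gives the critical failure plane at α_cr = (β + φ')/2 = (79.8 + 24.7)/2 = 52.2°, and the critical height
H_c = (4c'/γ) · sinβ cosφ' / [1 − cos(β − φ')]
    = (4·17.3/18.1) · sin79.8°·cos24.7° / [1 − cos(55.1°)]
    = 3.823 · 0.9842·0.9085 / [1 − 0.5721]
    = 3.823 · 0.8941 / 0.4279
    = 7.99 m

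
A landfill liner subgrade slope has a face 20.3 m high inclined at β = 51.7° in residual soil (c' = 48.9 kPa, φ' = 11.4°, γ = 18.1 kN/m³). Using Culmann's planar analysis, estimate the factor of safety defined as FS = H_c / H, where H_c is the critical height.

H_c = (4c'/γ) · sinβ cosφ' / [1 − cos(β − φ')]
    = (4·48.9/18.1) · sin51.7°·cos11.4° / [1 − cos40.3°]
    = 10.807 · 0.7693 / 0.2373 = 35.03 m
FS = H_c / H = 35.03 / 20.3 = 1.726

FS = 1.73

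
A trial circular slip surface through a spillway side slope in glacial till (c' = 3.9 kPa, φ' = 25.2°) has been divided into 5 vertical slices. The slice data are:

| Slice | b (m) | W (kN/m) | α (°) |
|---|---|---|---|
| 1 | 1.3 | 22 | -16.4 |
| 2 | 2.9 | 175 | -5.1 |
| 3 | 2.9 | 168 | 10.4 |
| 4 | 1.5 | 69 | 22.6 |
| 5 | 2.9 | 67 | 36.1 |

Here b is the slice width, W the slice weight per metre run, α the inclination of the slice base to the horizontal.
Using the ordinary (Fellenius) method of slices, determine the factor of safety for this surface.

FS = 3.67

Ordinary method of slices: FS = Σ[c'·Δl_i + (W_i cosα_i)·tanφ'] / Σ W_i sinα_i, with Δl_i = b_i / cosα_i.
Slice 1: Δl = 1.3/cos(-16.4°) = 1.355 m; N'_1 = 22·cos(-16.4°) = 21.1; c'Δl = 5.29; W sinα = -6.2
Slice 2: Δl = 2.9/cos(-5.1°) = 2.912 m; N'_2 = 175·cos(-5.1°) = 174.3; c'Δl = 11.35; W sinα = -15.6
Slice 3: Δl = 2.9/cos10.4° = 2.948 m; N'_3 = 168·cos10.4° = 165.2; c'Δl = 11.50; W sinα = 30.3
Slice 4: Δl = 1.5/cos22.6° = 1.625 m; N'_4 = 69·cos22.6° = 63.7; c'Δl = 6.34; W sinα = 26.5
Slice 5: Δl = 2.9/cos36.1° = 3.589 m; N'_5 = 67·cos36.1° = 54.1; c'Δl = 14.00; W sinα = 39.5
Σc'Δl = 48.5 kN/m; ΣN' = 478.5 kN/m; ΣW sinα = 74.6 kN/m
Resisting = 48.5 + 478.5·tan25.2° = 48.5 + 225.2 = 273.6 kN/m
FS = 273.6 / 74.6 = 3.670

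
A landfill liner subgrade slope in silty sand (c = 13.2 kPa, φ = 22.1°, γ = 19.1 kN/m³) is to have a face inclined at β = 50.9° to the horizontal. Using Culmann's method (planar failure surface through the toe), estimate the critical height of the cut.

Culmann's analysis gives the critical failure plane at α_cr = (β + φ)/2 = (50.9 + 22.1)/2 = 36.5°, and the critical height
H_c = (4c/γ) · sinβ cosφ / [1 − cos(β − φ)]
    = (4·13.2/19.1) · sin50.9°·cos22.1° / [1 − cos(28.8°)]
    = 2.764 · 0.7760·0.9265 / [1 − 0.8763]
    = 2.764 · 0.7190 / 0.1237
    = 16.07 m

H_c = 16.07 m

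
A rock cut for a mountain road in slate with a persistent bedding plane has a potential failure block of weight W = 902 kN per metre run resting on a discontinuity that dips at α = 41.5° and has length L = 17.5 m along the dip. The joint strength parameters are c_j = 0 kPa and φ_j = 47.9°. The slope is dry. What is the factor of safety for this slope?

FS = 1.25

Resolving the block weight along and normal to the plane and applying the Mohr–Coulomb strength on the joint:
N' = W cosα = 902·cos41.5° = 675.6 kN/m
Driving force T = W sinα = 902·sin41.5° = 597.7 kN/m
Resisting force R = c_j·L + N'·tanφ_j = 0·17.5 + 675.6·tan47.9° = 0.0 + 747.7 = 747.7 kN/m
FS = R / T = 747.7 / 597.7 = 1.251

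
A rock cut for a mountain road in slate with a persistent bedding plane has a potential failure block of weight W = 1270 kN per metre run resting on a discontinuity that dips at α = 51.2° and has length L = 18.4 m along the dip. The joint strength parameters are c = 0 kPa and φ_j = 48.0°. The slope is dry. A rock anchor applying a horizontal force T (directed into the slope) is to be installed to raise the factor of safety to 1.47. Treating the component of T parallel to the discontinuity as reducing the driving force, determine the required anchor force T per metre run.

Resolving forces along and normal to the sliding plane, with the horizontal anchor force T adding T·sinα to the effective normal force and T·cosα acting up the plane against the driving force:
FS = [cL + (W cosα + T sinα) tanφ_j] / [W sinα − T cosα]
Without the anchor: N' = 795.8 kN/m, driving T_d = 989.8 kN/m, resisting R = 0·18.4 + 795.8·tan48.0° = 883.8 kN/m, FS = 0.89.
Setting FS = 1.47 and solving for T:
1.47·(989.8 − T cos51.2°) = 883.8 + T sin51.2°·tan48.0°
T·(sin51.2°·tan48.0° + 1.47·cos51.2°) = 1.47·989.8 − 883.8
T·(0.7793·1.1106 + 1.47·0.6266) = 1454.9 − 883.8 = 571.1
T·1.7867 = 571.1
T = 319.7 kN/m

T = 320 kN/m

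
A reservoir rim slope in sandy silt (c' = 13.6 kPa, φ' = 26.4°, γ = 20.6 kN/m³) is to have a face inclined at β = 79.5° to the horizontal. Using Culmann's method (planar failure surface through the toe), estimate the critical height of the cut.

Culmann's analysis gives the critical failure plane at α_cr = (β + φ')/2 = (79.5 + 26.4)/2 = 53.0°, and the critical height
H_c = (4c'/γ) · sinβ cosφ' / [1 − cos(β − φ')]
    = (4·13.6/20.6) · sin79.5°·cos26.4° / [1 − cos(53.1°)]
    = 2.641 · 0.9833·0.8957 / [1 − 0.6004]
    = 2.641 · 0.8807 / 0.3996
    = 5.82 m

H_c = 5.82 m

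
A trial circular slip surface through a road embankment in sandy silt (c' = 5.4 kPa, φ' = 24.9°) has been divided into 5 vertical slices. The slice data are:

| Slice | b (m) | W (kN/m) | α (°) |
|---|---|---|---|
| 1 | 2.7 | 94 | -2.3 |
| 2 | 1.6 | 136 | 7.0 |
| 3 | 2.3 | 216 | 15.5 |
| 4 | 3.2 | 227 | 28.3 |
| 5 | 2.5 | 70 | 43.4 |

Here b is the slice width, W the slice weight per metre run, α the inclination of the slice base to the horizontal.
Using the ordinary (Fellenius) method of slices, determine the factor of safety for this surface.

FS = 1.74

Ordinary method of slices: FS = Σ[c'·Δl_i + (W_i cosα_i)·tanφ'] / Σ W_i sinα_i, with Δl_i = b_i / cosα_i.
Slice 1: Δl = 2.7/cos(-2.3°) = 2.702 m; N'_1 = 94·cos(-2.3°) = 93.9; c'Δl = 14.59; W sinα = -3.8
Slice 2: Δl = 1.6/cos7.0° = 1.612 m; N'_2 = 136·cos7.0° = 135.0; c'Δl = 8.70; W sinα = 16.6
Slice 3: Δl = 2.3/cos15.5° = 2.387 m; N'_3 = 216·cos15.5° = 208.1; c'Δl = 12.89; W sinα = 57.7
Slice 4: Δl = 3.2/cos28.3° = 3.634 m; N'_4 = 227·cos28.3° = 199.9; c'Δl = 19.63; W sinα = 107.6
Slice 5: Δl = 2.5/cos43.4° = 3.441 m; N'_5 = 70·cos43.4° = 50.9; c'Δl = 18.58; W sinα = 48.1
Σc'Δl = 74.4 kN/m; ΣN' = 687.8 kN/m; ΣW sinα = 226.2 kN/m
Resisting = 74.4 + 687.8·tan24.9° = 74.4 + 319.3 = 393.6 kN/m
FS = 393.6 / 226.2 = 1.740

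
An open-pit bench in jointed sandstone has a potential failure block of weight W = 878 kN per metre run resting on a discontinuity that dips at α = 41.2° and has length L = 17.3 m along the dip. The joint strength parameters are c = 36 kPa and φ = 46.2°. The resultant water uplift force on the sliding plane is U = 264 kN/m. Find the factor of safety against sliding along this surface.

FS = 1.79

Resolving the block weight along and normal to the plane and applying the Mohr–Coulomb strength on the joint:
N' = W cosα − U = 878·cos41.2° − 264 = 396.6 kN/m
Driving force T = W sinα = 878·sin41.2° = 578.3 kN/m
Resisting force R = c·L + N'·tanφ = 36·17.3 + 396.6·tan46.2° = 622.8 + 413.6 = 1036.4 kN/m
FS = R / T = 1036.4 / 578.3 = 1.792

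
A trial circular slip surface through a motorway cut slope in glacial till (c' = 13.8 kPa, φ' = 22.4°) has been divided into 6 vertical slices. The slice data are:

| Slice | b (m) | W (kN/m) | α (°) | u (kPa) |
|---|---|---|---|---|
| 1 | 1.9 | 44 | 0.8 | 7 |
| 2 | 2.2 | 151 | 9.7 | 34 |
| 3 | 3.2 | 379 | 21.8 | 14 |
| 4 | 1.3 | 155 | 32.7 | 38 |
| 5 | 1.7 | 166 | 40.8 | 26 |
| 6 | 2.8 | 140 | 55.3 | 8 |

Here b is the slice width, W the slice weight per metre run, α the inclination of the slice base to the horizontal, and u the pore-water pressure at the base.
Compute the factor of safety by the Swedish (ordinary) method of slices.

FS = 0.98

Ordinary method of slices: FS = Σ[c'·Δl_i + (W_i cosα_i − u_i·Δl_i)·tanφ'] / Σ W_i sinα_i, with Δl_i = b_i / cosα_i.
Slice 1: Δl = 1.9/cos0.8° = 1.900 m; N'_1 = 44·cos0.8° − 7·1.900 = 30.7; c'Δl = 26.22; W sinα = 0.6
Slice 2: Δl = 2.2/cos9.7° = 2.232 m; N'_2 = 151·cos9.7° − 34·2.232 = 73.0; c'Δl = 30.80; W sinα = 25.4
Slice 3: Δl = 3.2/cos21.8° = 3.446 m; N'_3 = 379·cos21.8° − 14·3.446 = 303.6; c'Δl = 47.56; W sinα = 140.7
Slice 4: Δl = 1.3/cos32.7° = 1.545 m; N'_4 = 155·cos32.7° − 38·1.545 = 71.7; c'Δl = 21.32; W sinα = 83.7
Slice 5: Δl = 1.7/cos40.8° = 2.246 m; N'_5 = 166·cos40.8° − 26·2.246 = 67.3; c'Δl = 30.99; W sinα = 108.5
Slice 6: Δl = 2.8/cos55.3° = 4.918 m; N'_6 = 140·cos55.3° − 8·4.918 = 40.4; c'Δl = 67.88; W sinα = 115.1
Σc'Δl = 224.8 kN/m; ΣN' = 586.7 kN/m; ΣW sinα = 474.1 kN/m
Resisting = 224.8 + 586.7·tan22.4° = 224.8 + 241.8 = 466.6 kN/m
FS = 466.6 / 474.1 = 0.984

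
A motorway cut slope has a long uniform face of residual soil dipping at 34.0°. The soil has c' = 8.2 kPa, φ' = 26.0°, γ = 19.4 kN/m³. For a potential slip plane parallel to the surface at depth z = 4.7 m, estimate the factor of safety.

FS = 0.92

For an infinite slope with a slip plane parallel to the surface (no pore pressure): FS = [c' + γz cos²β tanφ'] / [γz sinβ cosβ].
γz = 19.4·4.7 = 91.18 kN/m²
Numerator = 8.2 + 91.18·cos²34.0°·tan26.0° = 8.2 + 91.18·0.6873·0.4877 = 38.765 kPa
Denominator = 91.18·sin34.0°·cos34.0° = 91.18·0.5592·0.8290 = 42.270 kPa
FS = 38.765 / 42.270 = 0.917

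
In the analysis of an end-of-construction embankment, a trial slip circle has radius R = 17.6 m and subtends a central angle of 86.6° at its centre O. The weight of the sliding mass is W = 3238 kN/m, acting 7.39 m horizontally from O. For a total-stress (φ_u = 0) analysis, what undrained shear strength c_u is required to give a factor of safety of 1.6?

FS = c_u·L_a·R / (W·d), so c_u = FS·W·d / (L_a·R).
Arc length L_a = R·θ = 17.6·(86.6°·π/180) = 17.6·1.5115 = 26.60 m
c_u = 1.6·3238·7.39 / (26.60·17.6) = 38286.1 / 468.19 = 81.78 kPa

c_u = 81.8 kPa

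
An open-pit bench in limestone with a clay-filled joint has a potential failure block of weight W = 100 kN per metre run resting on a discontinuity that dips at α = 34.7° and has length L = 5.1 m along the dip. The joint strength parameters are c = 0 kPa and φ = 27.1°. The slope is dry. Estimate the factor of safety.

FS = 0.74

Resolving the block weight along and normal to the plane and applying the Mohr–Coulomb strength on the joint:
N' = W cosα = 100·cos34.7° = 82.2 kN/m
Driving force T = W sinα = 100·sin34.7° = 56.9 kN/m
Resisting force R = c·L + N'·tanφ = 0·5.1 + 82.2·tan27.1° = 0.0 + 42.1 = 42.1 kN/m
FS = R / T = 42.1 / 56.9 = 0.739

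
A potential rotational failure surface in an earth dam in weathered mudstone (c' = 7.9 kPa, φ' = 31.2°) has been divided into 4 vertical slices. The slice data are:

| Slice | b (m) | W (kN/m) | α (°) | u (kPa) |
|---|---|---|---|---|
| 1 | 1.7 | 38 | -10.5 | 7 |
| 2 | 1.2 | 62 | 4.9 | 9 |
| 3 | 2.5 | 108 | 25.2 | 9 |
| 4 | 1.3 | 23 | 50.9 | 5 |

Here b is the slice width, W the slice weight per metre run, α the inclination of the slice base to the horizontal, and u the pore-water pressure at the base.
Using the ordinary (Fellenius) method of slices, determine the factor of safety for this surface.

FS = 2.48

Ordinary method of slices: FS = Σ[c'·Δl_i + (W_i cosα_i − u_i·Δl_i)·tanφ'] / Σ W_i sinα_i, with Δl_i = b_i / cosα_i.
Slice 1: Δl = 1.7/cos(-10.5°) = 1.729 m; N'_1 = 38·cos(-10.5°) − 7·1.729 = 25.3; c'Δl = 13.66; W sinα = -6.9
Slice 2: Δl = 1.2/cos4.9° = 1.204 m; N'_2 = 62·cos4.9° − 9·1.204 = 50.9; c'Δl = 9.51; W sinα = 5.3
Slice 3: Δl = 2.5/cos25.2° = 2.763 m; N'_3 = 108·cos25.2° − 9·2.763 = 72.9; c'Δl = 21.83; W sinα = 46.0
Slice 4: Δl = 1.3/cos50.9° = 2.061 m; N'_4 = 23·cos50.9° − 5·2.061 = 4.2; c'Δl = 16.28; W sinα = 17.8
Σc'Δl = 61.3 kN/m; ΣN' = 153.2 kN/m; ΣW sinα = 62.2 kN/m
Resisting = 61.3 + 153.2·tan31.2° = 61.3 + 92.8 = 154.1 kN/m
FS = 154.1 / 62.2 = 2.477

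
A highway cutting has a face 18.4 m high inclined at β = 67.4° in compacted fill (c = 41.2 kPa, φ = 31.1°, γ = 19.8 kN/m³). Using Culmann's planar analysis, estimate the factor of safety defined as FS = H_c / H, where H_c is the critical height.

FS = 1.84

H_c = (4c/γ) · sinβ cosφ / [1 − cos(β − φ)]
    = (4·41.2/19.8) · sin67.4°·cos31.1° / [1 − cos36.3°]
    = 8.323 · 0.7905 / 0.1941 = 33.90 m
FS = H_c / H = 33.90 / 18.4 = 1.843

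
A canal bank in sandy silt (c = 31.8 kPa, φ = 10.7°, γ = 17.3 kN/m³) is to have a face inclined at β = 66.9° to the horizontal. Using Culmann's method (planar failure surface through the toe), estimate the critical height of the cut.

Culmann's analysis gives the critical failure plane at α_cr = (β + φ)/2 = (66.9 + 10.7)/2 = 38.8°, and the critical height
H_c = (4c/γ) · sinβ cosφ / [1 − cos(β − φ)]
    = (4·31.8/17.3) · sin66.9°·cos10.7° / [1 − cos(56.2°)]
    = 7.353 · 0.9198·0.9826 / [1 − 0.5563]
    = 7.353 · 0.9038 / 0.4437
    = 14.98 m

H_c = 14.98 m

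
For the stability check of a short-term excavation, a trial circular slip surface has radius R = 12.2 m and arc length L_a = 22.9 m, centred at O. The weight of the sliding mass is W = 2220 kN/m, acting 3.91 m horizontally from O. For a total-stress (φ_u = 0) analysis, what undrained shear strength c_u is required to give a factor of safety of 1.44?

FS = c_u·L_a·R / (W·d), so c_u = FS·W·d / (L_a·R).
c_u = 1.44·2220·3.91 / (22.90·12.2) = 12499.5 / 279.38 = 44.74 kPa

c_u = 44.7 kPa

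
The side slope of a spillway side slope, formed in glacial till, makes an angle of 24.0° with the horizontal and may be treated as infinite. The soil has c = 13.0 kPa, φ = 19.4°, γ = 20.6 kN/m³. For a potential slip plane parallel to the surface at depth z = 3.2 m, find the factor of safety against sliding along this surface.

FS = 1.32

For an infinite slope with a slip plane parallel to the surface (no pore pressure): FS = [c + γz cos²β tanφ] / [γz sinβ cosβ].
γz = 20.6·3.2 = 65.92 kN/m²
Numerator = 13.0 + 65.92·cos²24.0°·tan19.4° = 13.0 + 65.92·0.8346·0.3522 = 32.374 kPa
Denominator = 65.92·sin24.0°·cos24.0° = 65.92·0.4067·0.9135 = 24.494 kPa
FS = 32.374 / 24.494 = 1.322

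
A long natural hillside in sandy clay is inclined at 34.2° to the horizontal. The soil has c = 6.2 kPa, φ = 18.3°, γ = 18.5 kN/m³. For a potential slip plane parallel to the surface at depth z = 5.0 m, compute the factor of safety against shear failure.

FS = 0.63

For an infinite slope with a slip plane parallel to the surface (no pore pressure): FS = [c + γz cos²β tanφ] / [γz sinβ cosβ].
γz = 18.5·5.0 = 92.50 kN/m²
Numerator = 6.2 + 92.50·cos²34.2°·tan18.3° = 6.2 + 92.50·0.6841·0.3307 = 27.126 kPa
Denominator = 92.50·sin34.2°·cos34.2° = 92.50·0.5621·0.8271 = 43.002 kPa
FS = 27.126 / 43.002 = 0.631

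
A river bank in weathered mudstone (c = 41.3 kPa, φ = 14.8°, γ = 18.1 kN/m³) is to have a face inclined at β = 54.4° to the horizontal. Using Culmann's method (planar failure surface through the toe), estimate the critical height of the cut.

H_c = 31.27 m

Culmann's analysis gives the critical failure plane at α_cr = (β + φ)/2 = (54.4 + 14.8)/2 = 34.6°, and the critical height
H_c = (4c/γ) · sinβ cosφ / [1 − cos(β − φ)]
    = (4·41.3/18.1) · sin54.4°·cos14.8° / [1 − cos(39.6°)]
    = 9.127 · 0.8131·0.9668 / [1 − 0.7705]
    = 9.127 · 0.7861 / 0.2295
    = 31.27 m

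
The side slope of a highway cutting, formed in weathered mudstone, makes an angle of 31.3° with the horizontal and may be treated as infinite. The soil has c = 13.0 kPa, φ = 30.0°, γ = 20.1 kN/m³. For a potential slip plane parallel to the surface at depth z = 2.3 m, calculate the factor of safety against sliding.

FS = 1.58

For an infinite slope with a slip plane parallel to the surface (no pore pressure): FS = [c + γz cos²β tanφ] / [γz sinβ cosβ].
γz = 20.1·2.3 = 46.23 kN/m²
Numerator = 13.0 + 46.23·cos²31.3°·tan30.0° = 13.0 + 46.23·0.7301·0.5774 = 32.487 kPa
Denominator = 46.23·sin31.3°·cos31.3° = 46.23·0.5195·0.8545 = 20.522 kPa
FS = 32.487 / 20.522 = 1.583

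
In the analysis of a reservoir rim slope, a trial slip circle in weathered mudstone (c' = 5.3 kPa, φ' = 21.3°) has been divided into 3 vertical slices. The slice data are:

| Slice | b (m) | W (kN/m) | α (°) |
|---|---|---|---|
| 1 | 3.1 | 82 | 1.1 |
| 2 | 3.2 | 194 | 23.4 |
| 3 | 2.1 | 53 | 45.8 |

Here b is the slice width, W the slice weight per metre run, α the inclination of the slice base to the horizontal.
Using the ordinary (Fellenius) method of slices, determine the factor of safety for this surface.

FS = 1.43

Ordinary method of slices: FS = Σ[c'·Δl_i + (W_i cosα_i)·tanφ'] / Σ W_i sinα_i, with Δl_i = b_i / cosα_i.
Slice 1: Δl = 3.1/cos1.1° = 3.101 m; N'_1 = 82·cos1.1° = 82.0; c'Δl = 16.43; W sinα = 1.6
Slice 2: Δl = 3.2/cos23.4° = 3.487 m; N'_2 = 194·cos23.4° = 178.0; c'Δl = 18.48; W sinα = 77.0
Slice 3: Δl = 2.1/cos45.8° = 3.012 m; N'_3 = 53·cos45.8° = 36.9; c'Δl = 15.96; W sinα = 38.0
Σc'Δl = 50.9 kN/m; ΣN' = 297.0 kN/m; ΣW sinα = 116.6 kN/m
Resisting = 50.9 + 297.0·tan21.3° = 50.9 + 115.8 = 166.7 kN/m
FS = 166.7 / 116.6 = 1.429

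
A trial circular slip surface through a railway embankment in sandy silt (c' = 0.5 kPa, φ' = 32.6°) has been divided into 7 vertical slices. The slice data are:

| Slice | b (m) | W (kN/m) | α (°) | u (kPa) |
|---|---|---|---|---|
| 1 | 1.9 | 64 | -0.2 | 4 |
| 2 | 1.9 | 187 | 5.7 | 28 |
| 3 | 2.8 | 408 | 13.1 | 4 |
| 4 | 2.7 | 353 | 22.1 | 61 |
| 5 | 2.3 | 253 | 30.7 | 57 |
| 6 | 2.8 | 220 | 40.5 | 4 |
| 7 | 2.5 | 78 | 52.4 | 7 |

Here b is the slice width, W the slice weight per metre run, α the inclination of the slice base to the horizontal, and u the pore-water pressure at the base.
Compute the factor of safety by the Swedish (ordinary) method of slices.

FS = 1.08

Ordinary method of slices: FS = Σ[c'·Δl_i + (W_i cosα_i − u_i·Δl_i)·tanφ'] / Σ W_i sinα_i, with Δl_i = b_i / cosα_i.
Slice 1: Δl = 1.9/cos(-0.2°) = 1.900 m; N'_1 = 64·cos(-0.2°) − 4·1.900 = 56.4; c'Δl = 0.95; W sinα = -0.2
Slice 2: Δl = 1.9/cos5.7° = 1.909 m; N'_2 = 187·cos5.7° − 28·1.909 = 132.6; c'Δl = 0.95; W sinα = 18.6
Slice 3: Δl = 2.8/cos13.1° = 2.875 m; N'_3 = 408·cos13.1° − 4·2.875 = 385.9; c'Δl = 1.44; W sinα = 92.5
Slice 4: Δl = 2.7/cos22.1° = 2.914 m; N'_4 = 353·cos22.1° − 61·2.914 = 149.3; c'Δl = 1.46; W sinα = 132.8
Slice 5: Δl = 2.3/cos30.7° = 2.675 m; N'_5 = 253·cos30.7° − 57·2.675 = 65.1; c'Δl = 1.34; W sinα = 129.2
Slice 6: Δl = 2.8/cos40.5° = 3.682 m; N'_6 = 220·cos40.5° − 4·3.682 = 152.6; c'Δl = 1.84; W sinα = 142.9
Slice 7: Δl = 2.5/cos52.4° = 4.097 m; N'_7 = 78·cos52.4° − 7·4.097 = 18.9; c'Δl = 2.05; W sinα = 61.8
Σc'Δl = 10.0 kN/m; ΣN' = 960.7 kN/m; ΣW sinα = 577.5 kN/m
Resisting = 10.0 + 960.7·tan32.6° = 10.0 + 614.4 = 624.4 kN/m
FS = 624.4 / 577.5 = 1.081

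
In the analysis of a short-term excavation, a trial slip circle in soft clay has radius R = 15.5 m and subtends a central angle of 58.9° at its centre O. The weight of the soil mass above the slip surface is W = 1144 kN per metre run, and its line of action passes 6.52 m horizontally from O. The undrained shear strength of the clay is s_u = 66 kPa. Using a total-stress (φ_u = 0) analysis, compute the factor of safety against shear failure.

FS = 2.19

Taking moments about the centre O, the resisting moment is provided by the undrained shear strength acting along the arc:
Arc length L_a = R·θ = 15.5·(58.9°·π/180) = 15.5·1.0280 = 15.93 m
M_R = s_u·L_a·R = 66·15.93·15.5 = 16300.5 kN·m/m
M_D = W·d = 1144·6.52 = 7458.9 kN·m/m
FS = M_R / M_D = 16300.5 / 7458.9 = 2.185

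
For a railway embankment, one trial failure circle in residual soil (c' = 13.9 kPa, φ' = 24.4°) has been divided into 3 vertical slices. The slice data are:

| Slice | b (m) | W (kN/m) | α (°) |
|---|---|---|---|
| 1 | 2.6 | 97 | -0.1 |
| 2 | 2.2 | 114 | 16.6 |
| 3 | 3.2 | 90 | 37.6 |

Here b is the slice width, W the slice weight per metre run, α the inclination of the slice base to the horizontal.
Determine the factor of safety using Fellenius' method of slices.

Ordinary method of slices: FS = Σ[c'·Δl_i + (W_i cosα_i)·tanφ'] / Σ W_i sinα_i, with Δl_i = b_i / cosα_i.
Slice 1: Δl = 2.6/cos(-0.1°) = 2.600 m; N'_1 = 97·cos(-0.1°) = 97.0; c'Δl = 36.14; W sinα = -0.2
Slice 2: Δl = 2.2/cos16.6° = 2.296 m; N'_2 = 114·cos16.6° = 109.2; c'Δl = 31.91; W sinα = 32.6
Slice 3: Δl = 3.2/cos37.6° = 4.039 m; N'_3 = 90·cos37.6° = 71.3; c'Δl = 56.14; W sinα = 54.9
Σc'Δl = 124.2 kN/m; ΣN' = 277.6 kN/m; ΣW sinα = 87.3 kN/m
Resisting = 124.2 + 277.6·tan24.4° = 124.2 + 125.9 = 250.1 kN/m
FS = 250.1 / 87.3 = 2.864

FS = 2.86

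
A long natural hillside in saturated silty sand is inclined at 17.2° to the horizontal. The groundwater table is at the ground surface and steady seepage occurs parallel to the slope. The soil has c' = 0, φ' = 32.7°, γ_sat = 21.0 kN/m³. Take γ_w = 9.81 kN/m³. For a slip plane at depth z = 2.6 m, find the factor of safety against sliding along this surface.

With seepage parallel to the slope and the water table at the surface, the effective normal stress on the slip plane uses the buoyant unit weight γ' = γ_sat − γ_w while the driving shear stress uses γ_sat:
FS = [c' + γ' z cos²β tanφ'] / [γ_sat z sinβ cosβ]
(For c' = 0 this reduces to FS = (γ'/γ_sat)·tanφ'/tanβ.)
γ' = 21.0 − 9.81 = 11.19 kN/m³
Numerator = 0.0 + 11.19·2.6·cos²17.2°·tan32.7° = 0.0 + 11.19·2.6·0.9126·0.6420 = 17.045 kPa
Denominator = 21.0·2.6·sin17.2°·cos17.2° = 21.0·2.6·0.2957·0.9553 = 15.424 kPa
FS = 17.045 / 15.424 = 1.105

FS = 1.11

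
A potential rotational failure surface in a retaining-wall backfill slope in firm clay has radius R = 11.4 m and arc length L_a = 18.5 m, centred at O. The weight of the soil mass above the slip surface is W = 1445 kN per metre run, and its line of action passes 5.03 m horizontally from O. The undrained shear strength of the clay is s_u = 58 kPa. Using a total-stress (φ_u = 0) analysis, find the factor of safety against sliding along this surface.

Taking moments about the centre O, the resisting moment is provided by the undrained shear strength acting along the arc:
M_R = s_u·L_a·R = 58·18.50·11.4 = 12232.2 kN·m/m
M_D = W·d = 1445·5.03 = 7268.4 kN·m/m
FS = M_R / M_D = 12232.2 / 7268.4 = 1.683

FS = 1.68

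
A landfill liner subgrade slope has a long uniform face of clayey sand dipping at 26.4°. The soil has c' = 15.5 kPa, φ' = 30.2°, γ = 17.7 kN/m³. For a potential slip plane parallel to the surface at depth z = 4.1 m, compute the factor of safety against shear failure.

FS = 1.71

For an infinite slope with a slip plane parallel to the surface (no pore pressure): FS = [c' + γz cos²β tanφ'] / [γz sinβ cosβ].
γz = 17.7·4.1 = 72.57 kN/m²
Numerator = 15.5 + 72.57·cos²26.4°·tan30.2° = 15.5 + 72.57·0.8023·0.5820 = 49.387 kPa
Denominator = 72.57·sin26.4°·cos26.4° = 72.57·0.4446·0.8957 = 28.902 kPa
FS = 49.387 / 28.902 = 1.709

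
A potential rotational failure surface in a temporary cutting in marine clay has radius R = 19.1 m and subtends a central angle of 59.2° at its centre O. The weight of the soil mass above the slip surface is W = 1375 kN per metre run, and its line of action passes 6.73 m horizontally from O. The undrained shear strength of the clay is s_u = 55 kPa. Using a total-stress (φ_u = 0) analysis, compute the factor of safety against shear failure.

FS = 2.24

Taking moments about the centre O, the resisting moment is provided by the undrained shear strength acting along the arc:
Arc length L_a = R·θ = 19.1·(59.2°·π/180) = 19.1·1.0332 = 19.73 m
M_R = s_u·L_a·R = 55·19.73·19.1 = 20731.4 kN·m/m
M_D = W·d = 1375·6.73 = 9253.8 kN·m/m
FS = M_R / M_D = 20731.4 / 9253.8 = 2.240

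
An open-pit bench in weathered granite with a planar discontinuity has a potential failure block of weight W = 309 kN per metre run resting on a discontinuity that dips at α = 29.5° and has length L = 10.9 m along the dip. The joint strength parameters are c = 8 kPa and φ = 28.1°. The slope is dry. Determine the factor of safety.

FS = 1.52

Resolving the block weight along and normal to the plane and applying the Mohr–Coulomb strength on the joint:
N' = W cosα = 309·cos29.5° = 268.9 kN/m
Driving force T = W sinα = 309·sin29.5° = 152.2 kN/m
Resisting force R = c·L + N'·tanφ = 8·10.9 + 268.9·tan28.1° = 87.2 + 143.6 = 230.8 kN/m
FS = R / T = 230.8 / 152.2 = 1.517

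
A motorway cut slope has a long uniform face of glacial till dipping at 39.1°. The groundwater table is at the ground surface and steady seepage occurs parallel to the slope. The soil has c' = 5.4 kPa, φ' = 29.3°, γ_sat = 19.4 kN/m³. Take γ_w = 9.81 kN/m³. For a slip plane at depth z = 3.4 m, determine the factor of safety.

FS = 0.51

With seepage parallel to the slope and the water table at the surface, the effective normal stress on the slip plane uses the buoyant unit weight γ' = γ_sat − γ_w while the driving shear stress uses γ_sat:
FS = [c' + γ' z cos²β tanφ'] / [γ_sat z sinβ cosβ]
γ' = 19.4 − 9.81 = 9.59 kN/m³
Numerator = 5.4 + 9.59·3.4·cos²39.1°·tan29.3° = 5.4 + 9.59·3.4·0.6022·0.5612 = 16.420 kPa
Denominator = 19.4·3.4·sin39.1°·cos39.1° = 19.4·3.4·0.6307·0.7760 = 32.283 kPa
FS = 16.420 / 32.283 = 0.509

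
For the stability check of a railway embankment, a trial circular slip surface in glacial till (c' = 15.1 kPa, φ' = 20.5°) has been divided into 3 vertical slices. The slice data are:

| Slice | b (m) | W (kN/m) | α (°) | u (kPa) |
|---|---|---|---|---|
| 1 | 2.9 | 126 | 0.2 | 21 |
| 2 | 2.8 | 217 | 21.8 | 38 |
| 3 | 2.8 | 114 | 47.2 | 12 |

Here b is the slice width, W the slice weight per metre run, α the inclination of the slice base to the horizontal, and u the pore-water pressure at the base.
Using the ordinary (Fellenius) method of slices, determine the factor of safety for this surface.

FS = 1.33

Ordinary method of slices: FS = Σ[c'·Δl_i + (W_i cosα_i − u_i·Δl_i)·tanφ'] / Σ W_i sinα_i, with Δl_i = b_i / cosα_i.
Slice 1: Δl = 2.9/cos0.2° = 2.900 m; N'_1 = 126·cos0.2° − 21·2.900 = 65.1; c'Δl = 43.79; W sinα = 0.4
Slice 2: Δl = 2.8/cos21.8° = 3.016 m; N'_2 = 217·cos21.8° − 38·3.016 = 86.9; c'Δl = 45.54; W sinα = 80.6
Slice 3: Δl = 2.8/cos47.2° = 4.121 m; N'_3 = 114·cos47.2° − 12·4.121 = 28.0; c'Δl = 62.23; W sinα = 83.6
Σc'Δl = 151.6 kN/m; ΣN' = 180.0 kN/m; ΣW sinα = 164.7 kN/m
Resisting = 151.6 + 180.0·tan20.5° = 151.6 + 67.3 = 218.8 kN/m
FS = 218.8 / 164.7 = 1.329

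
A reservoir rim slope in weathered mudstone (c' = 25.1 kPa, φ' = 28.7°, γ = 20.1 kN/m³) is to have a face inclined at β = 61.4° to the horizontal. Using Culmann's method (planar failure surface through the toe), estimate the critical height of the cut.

Culmann's analysis gives the critical failure plane at α_cr = (β + φ')/2 = (61.4 + 28.7)/2 = 45.0°, and the critical height
H_c = (4c'/γ) · sinβ cosφ' / [1 − cos(β − φ')]
    = (4·25.1/20.1) · sin61.4°·cos28.7° / [1 − cos(32.7°)]
    = 4.995 · 0.8780·0.8771 / [1 − 0.8415]
    = 4.995 · 0.7701 / 0.1585
    = 24.27 m

H_c = 24.27 m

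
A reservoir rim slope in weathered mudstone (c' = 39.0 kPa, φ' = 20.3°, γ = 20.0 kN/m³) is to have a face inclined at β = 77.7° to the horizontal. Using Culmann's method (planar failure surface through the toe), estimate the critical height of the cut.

Culmann's analysis gives the critical failure plane at α_cr = (β + φ')/2 = (77.7 + 20.3)/2 = 49.0°, and the critical height
H_c = (4c'/γ) · sinβ cosφ' / [1 − cos(β − φ')]
    = (4·39.0/20.0) · sin77.7°·cos20.3° / [1 − cos(57.4°)]
    = 7.800 · 0.9770·0.9379 / [1 − 0.5388]
    = 7.800 · 0.9164 / 0.4612
    = 15.50 m

H_c = 15.50 m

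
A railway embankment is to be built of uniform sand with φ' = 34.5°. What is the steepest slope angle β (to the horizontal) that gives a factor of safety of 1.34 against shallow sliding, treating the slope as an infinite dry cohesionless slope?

For an infinite dry cohesionless slope FS = tanφ'/tanβ, so tanβ = tanφ' / FS.
tanβ = tan34.5° / 1.34 = 0.6873 / 1.34 = 0.5129
β = arctan(0.5129) = 27.15°

β = 27.2°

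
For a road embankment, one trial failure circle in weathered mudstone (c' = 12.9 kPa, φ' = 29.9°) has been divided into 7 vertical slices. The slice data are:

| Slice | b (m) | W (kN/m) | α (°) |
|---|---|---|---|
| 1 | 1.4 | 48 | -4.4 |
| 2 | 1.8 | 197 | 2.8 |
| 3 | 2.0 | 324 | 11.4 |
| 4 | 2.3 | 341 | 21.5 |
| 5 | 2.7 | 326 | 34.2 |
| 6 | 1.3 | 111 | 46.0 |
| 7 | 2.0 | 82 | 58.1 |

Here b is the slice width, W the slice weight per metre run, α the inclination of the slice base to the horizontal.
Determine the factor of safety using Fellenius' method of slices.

Ordinary method of slices: FS = Σ[c'·Δl_i + (W_i cosα_i)·tanφ'] / Σ W_i sinα_i, with Δl_i = b_i / cosα_i.
Slice 1: Δl = 1.4/cos(-4.4°) = 1.404 m; N'_1 = 48·cos(-4.4°) = 47.9; c'Δl = 18.11; W sinα = -3.7
Slice 2: Δl = 1.8/cos2.8° = 1.802 m; N'_2 = 197·cos2.8° = 196.8; c'Δl = 23.25; W sinα = 9.6
Slice 3: Δl = 2.0/cos11.4° = 2.040 m; N'_3 = 324·cos11.4° = 317.6; c'Δl = 26.32; W sinα = 64.0
Slice 4: Δl = 2.3/cos21.5° = 2.472 m; N'_4 = 341·cos21.5° = 317.3; c'Δl = 31.89; W sinα = 125.0
Slice 5: Δl = 2.7/cos34.2° = 3.264 m; N'_5 = 326·cos34.2° = 269.6; c'Δl = 42.11; W sinα = 183.2
Slice 6: Δl = 1.3/cos46.0° = 1.871 m; N'_6 = 111·cos46.0° = 77.1; c'Δl = 24.14; W sinα = 79.8
Slice 7: Δl = 2.0/cos58.1° = 3.785 m; N'_7 = 82·cos58.1° = 43.3; c'Δl = 48.82; W sinα = 69.6
Σc'Δl = 214.6 kN/m; ΣN' = 1269.6 kN/m; ΣW sinα = 527.7 kN/m
Resisting = 214.6 + 1269.6·tan29.9° = 214.6 + 730.0 = 944.7 kN/m
FS = 944.7 / 527.7 = 1.790

FS = 1.79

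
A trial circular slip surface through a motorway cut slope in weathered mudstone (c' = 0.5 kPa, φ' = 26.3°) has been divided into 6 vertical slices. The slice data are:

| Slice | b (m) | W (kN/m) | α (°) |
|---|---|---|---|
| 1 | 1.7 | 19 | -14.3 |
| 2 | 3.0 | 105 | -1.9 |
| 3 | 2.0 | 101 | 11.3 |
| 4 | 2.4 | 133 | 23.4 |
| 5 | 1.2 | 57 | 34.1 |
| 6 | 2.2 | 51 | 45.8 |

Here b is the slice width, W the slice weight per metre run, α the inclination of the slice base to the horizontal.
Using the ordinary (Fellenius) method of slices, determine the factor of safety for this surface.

FS = 1.64

Ordinary method of slices: FS = Σ[c'·Δl_i + (W_i cosα_i)·tanφ'] / Σ W_i sinα_i, with Δl_i = b_i / cosα_i.
Slice 1: Δl = 1.7/cos(-14.3°) = 1.754 m; N'_1 = 19·cos(-14.3°) = 18.4; c'Δl = 0.88; W sinα = -4.7
Slice 2: Δl = 3.0/cos(-1.9°) = 3.002 m; N'_2 = 105·cos(-1.9°) = 104.9; c'Δl = 1.50; W sinα = -3.5
Slice 3: Δl = 2.0/cos11.3° = 2.040 m; N'_3 = 101·cos11.3° = 99.0; c'Δl = 1.02; W sinα = 19.8
Slice 4: Δl = 2.4/cos23.4° = 2.615 m; N'_4 = 133·cos23.4° = 122.1; c'Δl = 1.31; W sinα = 52.8
Slice 5: Δl = 1.2/cos34.1° = 1.449 m; N'_5 = 57·cos34.1° = 47.2; c'Δl = 0.72; W sinα = 32.0
Slice 6: Δl = 2.2/cos45.8° = 3.156 m; N'_6 = 51·cos45.8° = 35.6; c'Δl = 1.58; W sinα = 36.6
Σc'Δl = 7.0 kN/m; ΣN' = 427.2 kN/m; ΣW sinα = 133.0 kN/m
Resisting = 7.0 + 427.2·tan26.3° = 7.0 + 211.1 = 218.1 kN/m
FS = 218.1 / 133.0 = 1.641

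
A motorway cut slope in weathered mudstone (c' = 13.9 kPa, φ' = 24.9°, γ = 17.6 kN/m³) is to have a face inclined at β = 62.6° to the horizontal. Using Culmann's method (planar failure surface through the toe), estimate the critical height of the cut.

Culmann's analysis gives the critical failure plane at α_cr = (β + φ')/2 = (62.6 + 24.9)/2 = 43.8°, and the critical height
H_c = (4c'/γ) · sinβ cosφ' / [1 − cos(β − φ')]
    = (4·13.9/17.6) · sin62.6°·cos24.9° / [1 − cos(37.7°)]
    = 3.159 · 0.8878·0.9070 / [1 − 0.7912]
    = 3.159 · 0.8053 / 0.2088
    = 12.19 m

H_c = 12.19 m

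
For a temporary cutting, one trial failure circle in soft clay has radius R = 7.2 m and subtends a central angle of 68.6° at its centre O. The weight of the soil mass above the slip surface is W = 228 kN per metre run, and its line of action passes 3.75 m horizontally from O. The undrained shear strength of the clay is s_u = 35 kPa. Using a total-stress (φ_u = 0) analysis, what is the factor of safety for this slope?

Taking moments about the centre O, the resisting moment is provided by the undrained shear strength acting along the arc:
Arc length L_a = R·θ = 7.2·(68.6°·π/180) = 7.2·1.1973 = 8.62 m
M_R = s_u·L_a·R = 35·8.62·7.2 = 2172.4 kN·m/m
M_D = W·d = 228·3.75 = 855.0 kN·m/m
FS = M_R / M_D = 2172.4 / 855.0 = 2.541

FS = 2.54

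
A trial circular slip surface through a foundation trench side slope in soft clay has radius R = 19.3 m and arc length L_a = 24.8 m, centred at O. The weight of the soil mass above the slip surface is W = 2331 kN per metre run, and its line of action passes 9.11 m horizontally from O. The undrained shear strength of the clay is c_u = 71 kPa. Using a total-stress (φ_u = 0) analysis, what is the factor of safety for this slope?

FS = 1.60

Taking moments about the centre O, the resisting moment is provided by the undrained shear strength acting along the arc:
M_R = c_u·L_a·R = 71·24.80·19.3 = 33983.4 kN·m/m
M_D = W·d = 2331·9.11 = 21235.4 kN·m/m
FS = M_R / M_D = 33983.4 / 21235.4 = 1.600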